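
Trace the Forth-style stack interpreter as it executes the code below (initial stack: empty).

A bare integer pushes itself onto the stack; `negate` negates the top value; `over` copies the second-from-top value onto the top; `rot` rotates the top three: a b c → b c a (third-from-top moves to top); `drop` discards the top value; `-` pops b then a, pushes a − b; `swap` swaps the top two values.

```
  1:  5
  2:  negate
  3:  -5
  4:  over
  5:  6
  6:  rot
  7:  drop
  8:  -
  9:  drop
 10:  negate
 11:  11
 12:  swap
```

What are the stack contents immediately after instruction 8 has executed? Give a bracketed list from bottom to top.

[-5, -11]

5      → 5
negate → -5
-5     → -5 -5
over   → -5 -5 -5
6      → -5 -5 -5 6
rot    → -5 -5 6 -5
drop   → -5 -5 6
-      → -5 -11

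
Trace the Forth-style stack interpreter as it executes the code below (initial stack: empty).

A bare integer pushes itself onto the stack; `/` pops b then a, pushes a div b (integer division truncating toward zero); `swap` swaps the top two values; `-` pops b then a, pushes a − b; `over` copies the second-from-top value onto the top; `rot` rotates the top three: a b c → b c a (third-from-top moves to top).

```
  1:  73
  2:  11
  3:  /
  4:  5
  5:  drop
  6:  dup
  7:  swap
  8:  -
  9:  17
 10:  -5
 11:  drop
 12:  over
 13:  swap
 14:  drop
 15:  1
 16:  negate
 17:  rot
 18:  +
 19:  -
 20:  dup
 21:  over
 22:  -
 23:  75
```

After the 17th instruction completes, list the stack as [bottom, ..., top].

[0, -1, 0]

73     : 73
11     : 73 11
/      : 6
5      : 6 5
drop   : 6
dup    : 6 6
swap   : 6 6
-      : 0
17     : 0 17
-5     : 0 17 -5
drop   : 0 17
over   : 0 17 0
swap   : 0 0 17
drop   : 0 0
1      : 0 0 1
negate : 0 0 -1
rot    : 0 -1 0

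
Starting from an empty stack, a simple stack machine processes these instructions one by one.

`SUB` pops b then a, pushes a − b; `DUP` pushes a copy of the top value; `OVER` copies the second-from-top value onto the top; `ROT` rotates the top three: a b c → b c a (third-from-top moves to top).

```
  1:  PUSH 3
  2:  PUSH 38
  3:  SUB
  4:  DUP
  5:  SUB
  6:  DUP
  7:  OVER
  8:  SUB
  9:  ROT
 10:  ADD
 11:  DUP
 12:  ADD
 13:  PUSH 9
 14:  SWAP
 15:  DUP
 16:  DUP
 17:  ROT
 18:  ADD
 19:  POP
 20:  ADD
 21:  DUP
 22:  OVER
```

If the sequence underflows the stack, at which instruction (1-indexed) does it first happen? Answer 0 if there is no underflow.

9

PUSH 3   [3]
PUSH 38  [3, 38]
SUB      [-35]
DUP      [-35, -35]
SUB      [0]
DUP      [0, 0]
OVER     [0, 0, 0]
SUB      [0, 0]
ROT  — needs 3 operands, stack has 2 → underflow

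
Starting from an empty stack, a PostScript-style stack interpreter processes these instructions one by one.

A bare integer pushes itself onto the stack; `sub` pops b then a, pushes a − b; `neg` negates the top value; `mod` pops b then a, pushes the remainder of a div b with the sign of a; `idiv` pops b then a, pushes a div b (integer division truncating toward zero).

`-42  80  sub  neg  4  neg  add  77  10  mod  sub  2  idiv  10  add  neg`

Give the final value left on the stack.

-42  → -42
80   → -42 80
sub  → -122
neg  → 122
4    → 122 4
neg  → 122 -4
add  → 118
77   → 118 77
10   → 118 77 10
mod  → 118 7
sub  → 111
2    → 111 2
idiv → 55
10   → 55 10
add  → 65
neg  → -65

-65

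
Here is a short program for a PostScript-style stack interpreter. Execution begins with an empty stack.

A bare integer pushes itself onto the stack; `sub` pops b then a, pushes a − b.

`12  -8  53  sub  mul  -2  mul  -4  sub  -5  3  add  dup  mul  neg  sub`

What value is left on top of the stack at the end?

1472

12  : [12]
-8  : [12, -8]
53  : [12, -8, 53]
sub : [12, -61]
mul : [-732]
-2  : [-732, -2]
mul : [1464]
-4  : [1464, -4]
sub : [1468]
-5  : [1468, -5]
3   : [1468, -5, 3]
add : [1468, -2]
dup : [1468, -2, -2]
mul : [1468, 4]
neg : [1468, -4]
sub : [1472]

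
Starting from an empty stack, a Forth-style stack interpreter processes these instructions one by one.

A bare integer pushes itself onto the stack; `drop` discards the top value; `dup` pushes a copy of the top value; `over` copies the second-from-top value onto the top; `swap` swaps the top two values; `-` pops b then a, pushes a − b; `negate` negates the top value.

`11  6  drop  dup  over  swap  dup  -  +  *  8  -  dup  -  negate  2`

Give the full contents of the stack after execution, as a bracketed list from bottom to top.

11      11
6       11 6
drop    11
dup     11 11
over    11 11 11
swap    11 11 11
dup     11 11 11 11
-       11 11 0
+       11 11
*       121
8       121 8
-       113
dup     113 113
-       0
negate  0
2       0 2

[0, 2]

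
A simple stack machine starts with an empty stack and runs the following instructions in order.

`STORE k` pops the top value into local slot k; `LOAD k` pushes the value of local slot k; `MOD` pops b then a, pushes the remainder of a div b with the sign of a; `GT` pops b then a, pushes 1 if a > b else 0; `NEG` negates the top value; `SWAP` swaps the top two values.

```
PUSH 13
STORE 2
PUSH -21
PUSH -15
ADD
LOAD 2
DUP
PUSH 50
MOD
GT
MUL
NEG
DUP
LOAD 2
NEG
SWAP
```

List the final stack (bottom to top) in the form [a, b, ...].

[0, -13, 0]

PUSH 13   [13]
STORE 2   []
PUSH -21  [-21]
PUSH -15  [-21, -15]
ADD       [-36]
LOAD 2    [-36, 13]
DUP       [-36, 13, 13]
PUSH 50   [-36, 13, 13, 50]
MOD       [-36, 13, 13]
GT        [-36, 0]
MUL       [0]
NEG       [0]
DUP       [0, 0]
LOAD 2    [0, 0, 13]
NEG       [0, 0, -13]
SWAP      [0, -13, 0]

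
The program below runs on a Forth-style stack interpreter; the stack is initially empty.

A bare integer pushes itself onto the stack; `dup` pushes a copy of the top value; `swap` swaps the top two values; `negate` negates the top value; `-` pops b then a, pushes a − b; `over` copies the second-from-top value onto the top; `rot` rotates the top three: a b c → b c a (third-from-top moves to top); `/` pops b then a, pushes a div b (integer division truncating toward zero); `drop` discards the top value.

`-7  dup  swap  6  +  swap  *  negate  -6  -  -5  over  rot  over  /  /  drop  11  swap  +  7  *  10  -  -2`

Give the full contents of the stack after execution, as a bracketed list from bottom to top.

[32, -2]

-7     → [-7]
dup    → [-7, -7]
swap   → [-7, -7]
6      → [-7, -7, 6]
+      → [-7, -1]
swap   → [-1, -7]
*      → [7]
negate → [-7]
-6     → [-7, -6]
-      → [-1]
-5     → [-1, -5]
over   → [-1, -5, -1]
rot    → [-5, -1, -1]
over   → [-5, -1, -1, -1]
/      → [-5, -1, 1]
/      → [-5, -1]
drop   → [-5]
11     → [-5, 11]
swap   → [11, -5]
+      → [6]
7      → [6, 7]
*      → [42]
10     → [42, 10]
-      → [32]
-2     → [32, -2]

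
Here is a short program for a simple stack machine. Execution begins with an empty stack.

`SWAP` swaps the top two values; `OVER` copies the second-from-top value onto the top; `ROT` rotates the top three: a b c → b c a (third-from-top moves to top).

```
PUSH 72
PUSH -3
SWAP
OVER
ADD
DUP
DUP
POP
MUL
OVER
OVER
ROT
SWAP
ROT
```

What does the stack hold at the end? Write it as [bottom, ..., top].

PUSH 72 → 72
PUSH -3 → 72 -3
SWAP    → -3 72
OVER    → -3 72 -3
ADD     → -3 69
DUP     → -3 69 69
DUP     → -3 69 69 69
POP     → -3 69 69
MUL     → -3 4761
OVER    → -3 4761 -3
OVER    → -3 4761 -3 4761
ROT     → -3 -3 4761 4761
SWAP    → -3 -3 4761 4761
ROT     → -3 4761 4761 -3

[-3, 4761, 4761, -3]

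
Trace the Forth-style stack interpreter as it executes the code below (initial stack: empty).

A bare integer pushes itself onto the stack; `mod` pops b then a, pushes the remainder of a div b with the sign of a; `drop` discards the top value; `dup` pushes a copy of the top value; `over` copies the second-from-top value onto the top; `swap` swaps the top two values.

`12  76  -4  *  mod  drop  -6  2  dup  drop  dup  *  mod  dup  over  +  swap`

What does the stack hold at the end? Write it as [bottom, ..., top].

[-4, -2]

12   → [12]
76   → [12, 76]
-4   → [12, 76, -4]
*    → [12, -304]
mod  → [12]
drop → []
-6   → [-6]
2    → [-6, 2]
dup  → [-6, 2, 2]
drop → [-6, 2]
dup  → [-6, 2, 2]
*    → [-6, 4]
mod  → [-2]
dup  → [-2, -2]
over → [-2, -2, -2]
+    → [-2, -4]
swap → [-4, -2]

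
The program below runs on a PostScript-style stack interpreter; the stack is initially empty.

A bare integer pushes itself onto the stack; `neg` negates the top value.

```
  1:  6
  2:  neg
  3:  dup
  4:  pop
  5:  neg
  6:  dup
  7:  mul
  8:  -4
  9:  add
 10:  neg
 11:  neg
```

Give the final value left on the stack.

32

6   : 6
neg : -6
dup : -6 -6
pop : -6
neg : 6
dup : 6 6
mul : 36
-4  : 36 -4
add : 32
neg : -32
neg : 32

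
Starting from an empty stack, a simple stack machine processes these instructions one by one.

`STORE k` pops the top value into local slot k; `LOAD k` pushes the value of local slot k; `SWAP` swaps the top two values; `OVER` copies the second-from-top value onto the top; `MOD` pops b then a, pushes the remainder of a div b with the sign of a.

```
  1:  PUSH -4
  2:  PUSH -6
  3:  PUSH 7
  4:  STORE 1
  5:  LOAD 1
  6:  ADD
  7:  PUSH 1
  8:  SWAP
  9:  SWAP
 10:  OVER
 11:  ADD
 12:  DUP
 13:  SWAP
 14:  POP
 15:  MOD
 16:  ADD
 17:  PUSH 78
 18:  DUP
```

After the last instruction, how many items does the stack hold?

3

PUSH -4 → [-4]
PUSH -6 → [-4, -6]
PUSH 7  → [-4, -6, 7]
STORE 1 → [-4, -6]
LOAD 1  → [-4, -6, 7]
ADD     → [-4, 1]
PUSH 1  → [-4, 1, 1]
SWAP    → [-4, 1, 1]
SWAP    → [-4, 1, 1]
OVER    → [-4, 1, 1, 1]
ADD     → [-4, 1, 2]
DUP     → [-4, 1, 2, 2]
SWAP    → [-4, 1, 2, 2]
POP     → [-4, 1, 2]
MOD     → [-4, 1]
ADD     → [-3]
PUSH 78 → [-3, 78]
DUP     → [-3, 78, 78]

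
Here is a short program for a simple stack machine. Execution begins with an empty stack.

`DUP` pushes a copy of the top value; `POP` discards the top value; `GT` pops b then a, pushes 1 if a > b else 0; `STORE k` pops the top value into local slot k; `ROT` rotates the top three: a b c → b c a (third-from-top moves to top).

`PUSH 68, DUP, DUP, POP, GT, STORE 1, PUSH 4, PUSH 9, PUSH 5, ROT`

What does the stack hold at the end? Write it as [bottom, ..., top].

PUSH 68 -> [68]
DUP     -> [68, 68]
DUP     -> [68, 68, 68]
POP     -> [68, 68]
GT      -> [0]
STORE 1 -> []
PUSH 4  -> [4]
PUSH 9  -> [4, 9]
PUSH 5  -> [4, 9, 5]
ROT     -> [9, 5, 4]

[9, 5, 4]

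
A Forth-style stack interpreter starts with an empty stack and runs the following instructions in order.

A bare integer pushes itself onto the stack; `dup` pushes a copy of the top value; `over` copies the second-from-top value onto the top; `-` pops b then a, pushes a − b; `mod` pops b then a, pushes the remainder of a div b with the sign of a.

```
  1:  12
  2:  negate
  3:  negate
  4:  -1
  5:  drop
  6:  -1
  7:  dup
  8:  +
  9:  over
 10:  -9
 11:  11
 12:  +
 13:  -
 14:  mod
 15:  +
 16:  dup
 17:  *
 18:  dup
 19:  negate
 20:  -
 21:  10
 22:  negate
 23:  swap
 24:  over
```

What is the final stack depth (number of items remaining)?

12     : 12
negate : -12
negate : 12
-1     : 12 -1
drop   : 12
-1     : 12 -1
dup    : 12 -1 -1
+      : 12 -2
over   : 12 -2 12
-9     : 12 -2 12 -9
11     : 12 -2 12 -9 11
+      : 12 -2 12 2
-      : 12 -2 10
mod    : 12 -2
+      : 10
dup    : 10 10
*      : 100
dup    : 100 100
negate : 100 -100
-      : 200
10     : 200 10
negate : 200 -10
swap   : -10 200
over   : -10 200 -10

3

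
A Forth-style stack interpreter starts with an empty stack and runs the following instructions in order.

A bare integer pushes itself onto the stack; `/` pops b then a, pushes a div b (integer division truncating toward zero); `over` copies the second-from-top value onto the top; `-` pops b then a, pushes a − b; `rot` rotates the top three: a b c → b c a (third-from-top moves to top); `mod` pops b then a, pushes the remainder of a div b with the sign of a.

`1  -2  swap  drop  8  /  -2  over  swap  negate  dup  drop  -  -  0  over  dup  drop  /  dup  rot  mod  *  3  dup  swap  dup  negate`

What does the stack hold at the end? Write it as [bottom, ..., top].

1      : 1
-2     : 1 -2
swap   : -2 1
drop   : -2
8      : -2 8
/      : 0
-2     : 0 -2
over   : 0 -2 0
swap   : 0 0 -2
negate : 0 0 2
dup    : 0 0 2 2
drop   : 0 0 2
-      : 0 -2
-      : 2
0      : 2 0
over   : 2 0 2
dup    : 2 0 2 2
drop   : 2 0 2
/      : 2 0
dup    : 2 0 0
rot    : 0 0 2
mod    : 0 0
*      : 0
3      : 0 3
dup    : 0 3 3
swap   : 0 3 3
dup    : 0 3 3 3
negate : 0 3 3 -3

[0, 3, 3, -3]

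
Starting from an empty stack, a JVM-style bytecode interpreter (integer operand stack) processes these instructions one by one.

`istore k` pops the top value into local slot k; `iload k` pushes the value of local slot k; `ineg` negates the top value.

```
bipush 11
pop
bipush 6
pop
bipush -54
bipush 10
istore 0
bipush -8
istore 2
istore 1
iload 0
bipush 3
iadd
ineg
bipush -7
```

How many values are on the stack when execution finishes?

2

bipush 11  : 11
pop        : (empty)
bipush 6   : 6
pop        : (empty)
bipush -54 : -54
bipush 10  : -54 10
istore 0   : -54
bipush -8  : -54 -8
istore 2   : -54
istore 1   : (empty)
iload 0    : 10
bipush 3   : 10 3
iadd       : 13
ineg       : -13
bipush -7  : -13 -7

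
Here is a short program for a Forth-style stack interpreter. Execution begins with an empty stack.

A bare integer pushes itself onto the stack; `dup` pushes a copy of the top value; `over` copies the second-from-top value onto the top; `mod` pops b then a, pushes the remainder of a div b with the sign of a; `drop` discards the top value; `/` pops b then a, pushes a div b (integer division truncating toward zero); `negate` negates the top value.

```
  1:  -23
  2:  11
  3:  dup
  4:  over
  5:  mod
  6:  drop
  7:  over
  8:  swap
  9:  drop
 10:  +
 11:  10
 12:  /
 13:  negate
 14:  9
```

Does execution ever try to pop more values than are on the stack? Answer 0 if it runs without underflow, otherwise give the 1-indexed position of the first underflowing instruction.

0

-23    -> -23
11     -> -23 11
dup    -> -23 11 11
over   -> -23 11 11 11
mod    -> -23 11 0
drop   -> -23 11
over   -> -23 11 -23
swap   -> -23 -23 11
drop   -> -23 -23
+      -> -46
10     -> -46 10
/      -> -4
negate -> 4
9      -> 4 9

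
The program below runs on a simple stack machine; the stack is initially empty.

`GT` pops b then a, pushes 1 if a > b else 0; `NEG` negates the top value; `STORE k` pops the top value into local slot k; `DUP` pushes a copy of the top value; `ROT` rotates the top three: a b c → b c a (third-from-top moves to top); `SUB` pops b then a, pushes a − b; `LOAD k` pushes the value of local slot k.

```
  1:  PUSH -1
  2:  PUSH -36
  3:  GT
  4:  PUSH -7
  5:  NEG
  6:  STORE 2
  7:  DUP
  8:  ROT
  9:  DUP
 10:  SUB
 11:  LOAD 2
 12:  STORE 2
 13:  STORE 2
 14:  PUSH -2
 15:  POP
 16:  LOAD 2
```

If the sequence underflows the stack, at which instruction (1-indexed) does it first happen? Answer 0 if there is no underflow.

8

PUSH -1  : [-1]
PUSH -36 : [-1, -36]
GT       : [1]
PUSH -7  : [1, -7]
NEG      : [1, 7]
STORE 2  : [1]
DUP      : [1, 1]
ROT  — needs 3 operands, stack has 2 → underflow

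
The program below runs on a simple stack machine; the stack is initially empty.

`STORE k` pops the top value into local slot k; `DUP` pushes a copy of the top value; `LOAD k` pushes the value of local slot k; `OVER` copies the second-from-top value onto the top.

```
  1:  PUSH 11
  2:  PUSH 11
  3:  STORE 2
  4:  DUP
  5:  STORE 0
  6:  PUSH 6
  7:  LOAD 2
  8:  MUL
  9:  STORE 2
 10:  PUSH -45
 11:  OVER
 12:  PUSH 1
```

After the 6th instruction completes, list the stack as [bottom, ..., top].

PUSH 11 -> [11]
PUSH 11 -> [11, 11]
STORE 2 -> [11]
DUP     -> [11, 11]
STORE 0 -> [11]
PUSH 6  -> [11, 6]

[11, 6]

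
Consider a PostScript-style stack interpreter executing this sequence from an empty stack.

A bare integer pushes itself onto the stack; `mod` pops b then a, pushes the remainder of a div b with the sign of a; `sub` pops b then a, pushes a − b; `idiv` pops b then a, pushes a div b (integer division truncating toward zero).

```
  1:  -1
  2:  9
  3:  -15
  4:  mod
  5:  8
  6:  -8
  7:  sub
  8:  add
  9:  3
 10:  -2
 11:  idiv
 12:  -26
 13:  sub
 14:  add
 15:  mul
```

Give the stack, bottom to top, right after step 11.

-1   -> -1
9    -> -1 9
-15  -> -1 9 -15
mod  -> -1 9
8    -> -1 9 8
-8   -> -1 9 8 -8
sub  -> -1 9 16
add  -> -1 25
3    -> -1 25 3
-2   -> -1 25 3 -2
idiv -> -1 25 -1

[-1, 25, -1]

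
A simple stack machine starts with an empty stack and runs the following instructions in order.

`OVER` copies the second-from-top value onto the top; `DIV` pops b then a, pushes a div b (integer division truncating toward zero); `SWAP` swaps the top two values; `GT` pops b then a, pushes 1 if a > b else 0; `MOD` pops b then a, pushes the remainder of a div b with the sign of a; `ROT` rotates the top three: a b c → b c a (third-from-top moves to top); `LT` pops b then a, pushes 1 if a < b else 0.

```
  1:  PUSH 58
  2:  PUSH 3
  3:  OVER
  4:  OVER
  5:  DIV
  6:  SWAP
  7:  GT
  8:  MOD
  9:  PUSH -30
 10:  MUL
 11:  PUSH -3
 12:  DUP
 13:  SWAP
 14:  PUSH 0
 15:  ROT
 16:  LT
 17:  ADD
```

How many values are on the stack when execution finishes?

PUSH 58  : [58]
PUSH 3   : [58, 3]
OVER     : [58, 3, 58]
OVER     : [58, 3, 58, 3]
DIV      : [58, 3, 19]
SWAP     : [58, 19, 3]
GT       : [58, 1]
MOD      : [0]
PUSH -30 : [0, -30]
MUL      : [0]
PUSH -3  : [0, -3]
DUP      : [0, -3, -3]
SWAP     : [0, -3, -3]
PUSH 0   : [0, -3, -3, 0]
ROT      : [0, -3, 0, -3]
LT       : [0, -3, 0]
ADD      : [0, -3]

2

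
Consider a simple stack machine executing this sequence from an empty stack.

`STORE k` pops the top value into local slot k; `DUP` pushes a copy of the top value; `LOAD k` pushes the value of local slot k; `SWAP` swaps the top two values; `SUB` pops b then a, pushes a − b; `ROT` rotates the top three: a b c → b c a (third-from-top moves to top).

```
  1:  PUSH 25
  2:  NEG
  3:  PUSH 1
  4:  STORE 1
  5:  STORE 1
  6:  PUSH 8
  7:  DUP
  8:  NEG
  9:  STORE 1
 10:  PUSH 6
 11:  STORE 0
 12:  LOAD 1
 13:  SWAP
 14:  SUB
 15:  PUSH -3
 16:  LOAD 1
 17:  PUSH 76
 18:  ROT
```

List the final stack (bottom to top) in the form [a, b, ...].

PUSH 25  [25]
NEG      [-25]
PUSH 1   [-25, 1]
STORE 1  [-25]
STORE 1  []
PUSH 8   [8]
DUP      [8, 8]
NEG      [8, -8]
STORE 1  [8]
PUSH 6   [8, 6]
STORE 0  [8]
LOAD 1   [8, -8]
SWAP     [-8, 8]
SUB      [-16]
PUSH -3  [-16, -3]
LOAD 1   [-16, -3, -8]
PUSH 76  [-16, -3, -8, 76]
ROT      [-16, -8, 76, -3]

[-16, -8, 76, -3]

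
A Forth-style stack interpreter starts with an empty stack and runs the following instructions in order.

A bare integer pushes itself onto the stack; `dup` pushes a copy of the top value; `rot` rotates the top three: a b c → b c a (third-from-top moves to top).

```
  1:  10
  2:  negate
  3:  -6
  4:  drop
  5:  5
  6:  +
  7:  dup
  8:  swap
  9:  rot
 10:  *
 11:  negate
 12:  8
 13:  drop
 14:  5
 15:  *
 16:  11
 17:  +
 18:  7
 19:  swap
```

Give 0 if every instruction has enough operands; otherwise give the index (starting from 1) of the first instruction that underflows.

9

10     → 10
negate → -10
-6     → -10 -6
drop   → -10
5      → -10 5
+      → -5
dup    → -5 -5
swap   → -5 -5
rot  — needs 3 operands, stack has 2 → underflow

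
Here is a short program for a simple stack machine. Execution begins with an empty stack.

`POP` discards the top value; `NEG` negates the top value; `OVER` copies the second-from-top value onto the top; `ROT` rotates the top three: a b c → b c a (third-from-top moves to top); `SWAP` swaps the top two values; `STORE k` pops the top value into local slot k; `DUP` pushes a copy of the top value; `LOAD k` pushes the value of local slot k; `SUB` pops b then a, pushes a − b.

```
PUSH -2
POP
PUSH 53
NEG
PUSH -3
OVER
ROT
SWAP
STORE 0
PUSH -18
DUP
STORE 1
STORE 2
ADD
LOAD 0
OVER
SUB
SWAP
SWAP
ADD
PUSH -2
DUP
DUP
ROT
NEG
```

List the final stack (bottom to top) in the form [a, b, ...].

PUSH -2  → -2
POP      → (empty)
PUSH 53  → 53
NEG      → -53
PUSH -3  → -53 -3
OVER     → -53 -3 -53
ROT      → -3 -53 -53
SWAP     → -3 -53 -53
STORE 0  → -3 -53
PUSH -18 → -3 -53 -18
DUP      → -3 -53 -18 -18
STORE 1  → -3 -53 -18
STORE 2  → -3 -53
ADD      → -56
LOAD 0   → -56 -53
OVER     → -56 -53 -56
SUB      → -56 3
SWAP     → 3 -56
SWAP     → -56 3
ADD      → -53
PUSH -2  → -53 -2
DUP      → -53 -2 -2
DUP      → -53 -2 -2 -2
ROT      → -53 -2 -2 -2
NEG      → -53 -2 -2 2

[-53, -2, -2, 2]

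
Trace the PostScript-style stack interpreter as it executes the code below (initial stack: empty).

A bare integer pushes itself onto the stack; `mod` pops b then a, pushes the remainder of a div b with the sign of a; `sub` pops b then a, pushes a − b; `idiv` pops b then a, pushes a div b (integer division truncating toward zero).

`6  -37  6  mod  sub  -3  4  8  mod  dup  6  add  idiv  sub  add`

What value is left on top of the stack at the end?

4

6    : 6
-37  : 6 -37
6    : 6 -37 6
mod  : 6 -1
sub  : 7
-3   : 7 -3
4    : 7 -3 4
8    : 7 -3 4 8
mod  : 7 -3 4
dup  : 7 -3 4 4
6    : 7 -3 4 4 6
add  : 7 -3 4 10
idiv : 7 -3 0
sub  : 7 -3
add  : 4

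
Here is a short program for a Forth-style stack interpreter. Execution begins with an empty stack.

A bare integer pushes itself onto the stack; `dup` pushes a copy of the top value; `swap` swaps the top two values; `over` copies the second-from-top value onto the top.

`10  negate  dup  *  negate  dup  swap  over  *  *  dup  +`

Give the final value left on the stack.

-2000000

10     : [10]
negate : [-10]
dup    : [-10, -10]
*      : [100]
negate : [-100]
dup    : [-100, -100]
swap   : [-100, -100]
over   : [-100, -100, -100]
*      : [-100, 10000]
*      : [-1000000]
dup    : [-1000000, -1000000]
+      : [-2000000]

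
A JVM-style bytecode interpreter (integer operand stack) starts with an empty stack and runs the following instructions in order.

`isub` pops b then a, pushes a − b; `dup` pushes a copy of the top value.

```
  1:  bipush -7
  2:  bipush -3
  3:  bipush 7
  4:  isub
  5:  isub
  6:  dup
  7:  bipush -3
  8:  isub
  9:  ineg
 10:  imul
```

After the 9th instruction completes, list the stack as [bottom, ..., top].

[3, -6]

bipush -7 → [-7]
bipush -3 → [-7, -3]
bipush 7  → [-7, -3, 7]
isub      → [-7, -10]
isub      → [3]
dup       → [3, 3]
bipush -3 → [3, 3, -3]
isub      → [3, 6]
ineg      → [3, -6]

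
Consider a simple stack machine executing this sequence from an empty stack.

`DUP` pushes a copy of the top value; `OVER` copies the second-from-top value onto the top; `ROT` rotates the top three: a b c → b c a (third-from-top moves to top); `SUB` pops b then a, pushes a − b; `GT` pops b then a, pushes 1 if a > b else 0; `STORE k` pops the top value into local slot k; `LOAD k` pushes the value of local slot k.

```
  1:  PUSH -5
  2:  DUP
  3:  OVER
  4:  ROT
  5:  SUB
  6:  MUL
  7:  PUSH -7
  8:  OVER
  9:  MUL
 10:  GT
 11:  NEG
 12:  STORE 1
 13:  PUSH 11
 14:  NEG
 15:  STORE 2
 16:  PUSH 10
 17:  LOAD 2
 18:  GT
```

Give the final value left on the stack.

PUSH -5 -> -5
DUP     -> -5 -5
OVER    -> -5 -5 -5
ROT     -> -5 -5 -5
SUB     -> -5 0
MUL     -> 0
PUSH -7 -> 0 -7
OVER    -> 0 -7 0
MUL     -> 0 0
GT      -> 0
NEG     -> 0
STORE 1 -> (empty)
PUSH 11 -> 11
NEG     -> -11
STORE 2 -> (empty)
PUSH 10 -> 10
LOAD 2  -> 10 -11
GT      -> 1

1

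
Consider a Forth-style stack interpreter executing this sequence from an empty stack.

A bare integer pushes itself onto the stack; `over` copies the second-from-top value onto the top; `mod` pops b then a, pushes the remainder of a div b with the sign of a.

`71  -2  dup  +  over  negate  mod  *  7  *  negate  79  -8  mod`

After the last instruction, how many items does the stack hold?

2

71     : [71]
-2     : [71, -2]
dup    : [71, -2, -2]
+      : [71, -4]
over   : [71, -4, 71]
negate : [71, -4, -71]
mod    : [71, -4]
*      : [-284]
7      : [-284, 7]
*      : [-1988]
negate : [1988]
79     : [1988, 79]
-8     : [1988, 79, -8]
mod    : [1988, 7]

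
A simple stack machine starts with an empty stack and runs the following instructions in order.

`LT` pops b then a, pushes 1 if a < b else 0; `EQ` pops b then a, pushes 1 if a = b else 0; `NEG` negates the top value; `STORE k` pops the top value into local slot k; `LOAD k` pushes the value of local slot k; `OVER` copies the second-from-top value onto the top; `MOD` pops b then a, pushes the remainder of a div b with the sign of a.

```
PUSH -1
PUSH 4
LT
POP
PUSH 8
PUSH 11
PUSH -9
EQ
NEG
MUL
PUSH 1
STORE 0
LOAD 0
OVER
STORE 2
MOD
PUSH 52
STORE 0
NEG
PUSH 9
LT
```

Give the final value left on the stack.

1

PUSH -1 : [-1]
PUSH 4  : [-1, 4]
LT      : [1]
POP     : []
PUSH 8  : [8]
PUSH 11 : [8, 11]
PUSH -9 : [8, 11, -9]
EQ      : [8, 0]
NEG     : [8, 0]
MUL     : [0]
PUSH 1  : [0, 1]
STORE 0 : [0]
LOAD 0  : [0, 1]
OVER    : [0, 1, 0]
STORE 2 : [0, 1]
MOD     : [0]
PUSH 52 : [0, 52]
STORE 0 : [0]
NEG     : [0]
PUSH 9  : [0, 9]
LT      : [1]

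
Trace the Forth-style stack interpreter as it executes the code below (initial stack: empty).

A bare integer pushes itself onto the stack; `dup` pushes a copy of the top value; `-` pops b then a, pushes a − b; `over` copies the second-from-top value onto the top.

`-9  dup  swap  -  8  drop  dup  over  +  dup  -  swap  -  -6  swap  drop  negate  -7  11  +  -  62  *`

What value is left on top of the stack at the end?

-9     : -9
dup    : -9 -9
swap   : -9 -9
-      : 0
8      : 0 8
drop   : 0
dup    : 0 0
over   : 0 0 0
+      : 0 0
dup    : 0 0 0
-      : 0 0
swap   : 0 0
-      : 0
-6     : 0 -6
swap   : -6 0
drop   : -6
negate : 6
-7     : 6 -7
11     : 6 -7 11
+      : 6 4
-      : 2
62     : 2 62
*      : 124

124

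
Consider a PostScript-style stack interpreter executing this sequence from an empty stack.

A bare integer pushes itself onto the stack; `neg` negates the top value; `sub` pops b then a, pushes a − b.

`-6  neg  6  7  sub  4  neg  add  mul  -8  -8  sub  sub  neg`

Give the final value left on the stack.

-6  : [-6]
neg : [6]
6   : [6, 6]
7   : [6, 6, 7]
sub : [6, -1]
4   : [6, -1, 4]
neg : [6, -1, -4]
add : [6, -5]
mul : [-30]
-8  : [-30, -8]
-8  : [-30, -8, -8]
sub : [-30, 0]
sub : [-30]
neg : [30]

30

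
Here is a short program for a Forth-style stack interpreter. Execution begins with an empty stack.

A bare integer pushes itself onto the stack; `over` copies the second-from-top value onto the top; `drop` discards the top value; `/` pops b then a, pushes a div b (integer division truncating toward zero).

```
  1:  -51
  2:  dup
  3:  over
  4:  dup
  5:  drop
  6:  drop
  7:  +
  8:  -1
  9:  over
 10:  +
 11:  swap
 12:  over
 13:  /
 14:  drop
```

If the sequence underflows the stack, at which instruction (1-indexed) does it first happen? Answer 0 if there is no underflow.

0

-51  -> [-51]
dup  -> [-51, -51]
over -> [-51, -51, -51]
dup  -> [-51, -51, -51, -51]
drop -> [-51, -51, -51]
drop -> [-51, -51]
+    -> [-102]
-1   -> [-102, -1]
over -> [-102, -1, -102]
+    -> [-102, -103]
swap -> [-103, -102]
over -> [-103, -102, -103]
/    -> [-103, 0]
drop -> [-103]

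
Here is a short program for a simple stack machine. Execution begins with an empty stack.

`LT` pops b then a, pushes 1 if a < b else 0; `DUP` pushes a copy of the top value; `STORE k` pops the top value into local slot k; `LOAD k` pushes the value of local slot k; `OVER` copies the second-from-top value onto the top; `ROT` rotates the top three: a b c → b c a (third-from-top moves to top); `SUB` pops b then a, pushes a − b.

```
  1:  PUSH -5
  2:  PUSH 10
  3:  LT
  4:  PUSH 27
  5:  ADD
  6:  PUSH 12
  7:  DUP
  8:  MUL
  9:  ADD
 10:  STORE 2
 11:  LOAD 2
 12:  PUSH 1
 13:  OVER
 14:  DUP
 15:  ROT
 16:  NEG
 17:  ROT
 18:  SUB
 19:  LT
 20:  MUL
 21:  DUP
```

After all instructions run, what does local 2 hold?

PUSH -5 → -5
PUSH 10 → -5 10
LT      → 1
PUSH 27 → 1 27
ADD     → 28
PUSH 12 → 28 12
DUP     → 28 12 12
MUL     → 28 144
ADD     → 172
STORE 2 → (empty)
LOAD 2  → 172
PUSH 1  → 172 1
OVER    → 172 1 172
DUP     → 172 1 172 172
ROT     → 172 172 172 1
NEG     → 172 172 172 -1
ROT     → 172 172 -1 172
SUB     → 172 172 -173
LT      → 172 0
MUL     → 0
DUP     → 0 0

172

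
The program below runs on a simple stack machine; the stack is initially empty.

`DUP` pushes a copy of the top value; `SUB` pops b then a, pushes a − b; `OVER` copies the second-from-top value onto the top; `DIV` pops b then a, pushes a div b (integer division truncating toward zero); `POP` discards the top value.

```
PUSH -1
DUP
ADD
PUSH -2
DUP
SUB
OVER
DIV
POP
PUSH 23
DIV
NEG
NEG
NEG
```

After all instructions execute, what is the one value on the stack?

0

PUSH -1 -> -1
DUP     -> -1 -1
ADD     -> -2
PUSH -2 -> -2 -2
DUP     -> -2 -2 -2
SUB     -> -2 0
OVER    -> -2 0 -2
DIV     -> -2 0
POP     -> -2
PUSH 23 -> -2 23
DIV     -> 0
NEG     -> 0
NEG     -> 0
NEG     -> 0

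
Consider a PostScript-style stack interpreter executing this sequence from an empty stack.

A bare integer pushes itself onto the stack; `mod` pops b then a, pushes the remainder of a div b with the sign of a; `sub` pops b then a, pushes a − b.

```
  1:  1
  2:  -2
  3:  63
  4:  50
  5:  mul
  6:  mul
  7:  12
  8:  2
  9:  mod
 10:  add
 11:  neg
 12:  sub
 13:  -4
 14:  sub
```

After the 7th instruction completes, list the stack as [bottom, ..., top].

[1, -6300, 12]

1   -> 1
-2  -> 1 -2
63  -> 1 -2 63
50  -> 1 -2 63 50
mul -> 1 -2 3150
mul -> 1 -6300
12  -> 1 -6300 12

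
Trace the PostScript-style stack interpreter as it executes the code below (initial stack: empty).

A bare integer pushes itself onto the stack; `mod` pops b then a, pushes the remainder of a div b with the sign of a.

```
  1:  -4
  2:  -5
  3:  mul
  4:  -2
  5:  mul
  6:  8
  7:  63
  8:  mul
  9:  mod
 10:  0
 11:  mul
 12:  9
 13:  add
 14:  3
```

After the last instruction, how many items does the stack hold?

2

-4  → -4
-5  → -4 -5
mul → 20
-2  → 20 -2
mul → -40
8   → -40 8
63  → -40 8 63
mul → -40 504
mod → -40
0   → -40 0
mul → 0
9   → 0 9
add → 9
3   → 9 3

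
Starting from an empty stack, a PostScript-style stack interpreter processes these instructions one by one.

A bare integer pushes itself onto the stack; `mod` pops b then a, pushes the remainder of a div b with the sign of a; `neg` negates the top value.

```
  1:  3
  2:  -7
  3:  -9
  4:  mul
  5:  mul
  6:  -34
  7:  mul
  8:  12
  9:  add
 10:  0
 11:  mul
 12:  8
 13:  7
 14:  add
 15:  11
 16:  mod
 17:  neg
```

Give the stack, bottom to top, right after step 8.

[-6426, 12]

3    [3]
-7   [3, -7]
-9   [3, -7, -9]
mul  [3, 63]
mul  [189]
-34  [189, -34]
mul  [-6426]
12   [-6426, 12]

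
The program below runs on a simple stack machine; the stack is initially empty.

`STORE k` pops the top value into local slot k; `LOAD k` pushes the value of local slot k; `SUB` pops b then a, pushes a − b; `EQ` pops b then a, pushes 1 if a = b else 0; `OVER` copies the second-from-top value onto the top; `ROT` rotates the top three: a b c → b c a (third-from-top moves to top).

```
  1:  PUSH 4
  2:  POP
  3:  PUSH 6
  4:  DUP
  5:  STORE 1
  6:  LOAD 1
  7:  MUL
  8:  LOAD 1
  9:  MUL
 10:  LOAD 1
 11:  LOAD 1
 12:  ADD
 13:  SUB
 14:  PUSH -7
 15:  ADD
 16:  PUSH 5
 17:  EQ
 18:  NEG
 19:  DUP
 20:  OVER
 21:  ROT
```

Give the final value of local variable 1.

PUSH 4  -> 4
POP     -> (empty)
PUSH 6  -> 6
DUP     -> 6 6
STORE 1 -> 6
LOAD 1  -> 6 6
MUL     -> 36
LOAD 1  -> 36 6
MUL     -> 216
LOAD 1  -> 216 6
LOAD 1  -> 216 6 6
ADD     -> 216 12
SUB     -> 204
PUSH -7 -> 204 -7
ADD     -> 197
PUSH 5  -> 197 5
EQ      -> 0
NEG     -> 0
DUP     -> 0 0
OVER    -> 0 0 0
ROT     -> 0 0 0

6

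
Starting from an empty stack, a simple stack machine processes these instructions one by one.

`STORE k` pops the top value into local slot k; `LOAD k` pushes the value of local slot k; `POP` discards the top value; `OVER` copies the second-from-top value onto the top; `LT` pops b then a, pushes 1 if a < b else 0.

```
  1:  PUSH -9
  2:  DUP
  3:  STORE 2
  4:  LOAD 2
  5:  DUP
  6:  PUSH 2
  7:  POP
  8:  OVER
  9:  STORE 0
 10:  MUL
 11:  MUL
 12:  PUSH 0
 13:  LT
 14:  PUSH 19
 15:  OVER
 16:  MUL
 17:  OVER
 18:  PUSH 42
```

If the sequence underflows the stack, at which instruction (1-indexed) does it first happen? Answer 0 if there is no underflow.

PUSH -9 : [-9]
DUP     : [-9, -9]
STORE 2 : [-9]
LOAD 2  : [-9, -9]
DUP     : [-9, -9, -9]
PUSH 2  : [-9, -9, -9, 2]
POP     : [-9, -9, -9]
OVER    : [-9, -9, -9, -9]
STORE 0 : [-9, -9, -9]
MUL     : [-9, 81]
MUL     : [-729]
PUSH 0  : [-729, 0]
LT      : [1]
PUSH 19 : [1, 19]
OVER    : [1, 19, 1]
MUL     : [1, 19]
OVER    : [1, 19, 1]
PUSH 42 : [1, 19, 1, 42]

0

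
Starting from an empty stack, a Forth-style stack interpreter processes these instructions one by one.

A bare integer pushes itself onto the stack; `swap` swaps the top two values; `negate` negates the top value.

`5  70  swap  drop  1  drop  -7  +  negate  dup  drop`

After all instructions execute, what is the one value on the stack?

-63

5      -> 5
70     -> 5 70
swap   -> 70 5
drop   -> 70
1      -> 70 1
drop   -> 70
-7     -> 70 -7
+      -> 63
negate -> -63
dup    -> -63 -63
drop   -> -63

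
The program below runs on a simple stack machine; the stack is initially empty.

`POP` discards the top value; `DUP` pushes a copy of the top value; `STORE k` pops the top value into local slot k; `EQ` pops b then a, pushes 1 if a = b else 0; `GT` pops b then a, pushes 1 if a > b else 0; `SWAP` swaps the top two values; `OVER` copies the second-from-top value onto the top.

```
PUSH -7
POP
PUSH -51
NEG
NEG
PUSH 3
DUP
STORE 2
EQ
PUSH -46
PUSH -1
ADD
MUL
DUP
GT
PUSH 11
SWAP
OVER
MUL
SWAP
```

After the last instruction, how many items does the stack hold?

2

PUSH -7  : -7
POP      : (empty)
PUSH -51 : -51
NEG      : 51
NEG      : -51
PUSH 3   : -51 3
DUP      : -51 3 3
STORE 2  : -51 3
EQ       : 0
PUSH -46 : 0 -46
PUSH -1  : 0 -46 -1
ADD      : 0 -47
MUL      : 0
DUP      : 0 0
GT       : 0
PUSH 11  : 0 11
SWAP     : 11 0
OVER     : 11 0 11
MUL      : 11 0
SWAP     : 0 11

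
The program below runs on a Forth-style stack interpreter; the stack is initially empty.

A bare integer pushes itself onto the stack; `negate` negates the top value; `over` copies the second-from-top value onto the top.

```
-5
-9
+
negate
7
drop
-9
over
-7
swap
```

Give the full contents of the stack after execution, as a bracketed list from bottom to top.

[14, -9, -7, 14]

-5     -> [-5]
-9     -> [-5, -9]
+      -> [-14]
negate -> [14]
7      -> [14, 7]
drop   -> [14]
-9     -> [14, -9]
over   -> [14, -9, 14]
-7     -> [14, -9, 14, -7]
swap   -> [14, -9, -7, 14]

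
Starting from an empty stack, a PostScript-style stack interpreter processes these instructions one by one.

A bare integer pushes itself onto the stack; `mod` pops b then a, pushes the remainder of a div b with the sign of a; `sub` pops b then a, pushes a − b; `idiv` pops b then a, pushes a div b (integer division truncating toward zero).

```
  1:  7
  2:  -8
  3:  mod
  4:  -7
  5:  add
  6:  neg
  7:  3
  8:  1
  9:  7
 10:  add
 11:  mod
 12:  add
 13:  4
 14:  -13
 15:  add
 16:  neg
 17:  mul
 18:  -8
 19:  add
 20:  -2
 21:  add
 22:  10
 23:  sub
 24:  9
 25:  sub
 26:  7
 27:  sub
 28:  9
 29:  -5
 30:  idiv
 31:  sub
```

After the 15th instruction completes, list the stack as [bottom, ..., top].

[3, -9]

7   → 7
-8  → 7 -8
mod → 7
-7  → 7 -7
add → 0
neg → 0
3   → 0 3
1   → 0 3 1
7   → 0 3 1 7
add → 0 3 8
mod → 0 3
add → 3
4   → 3 4
-13 → 3 4 -13
add → 3 -9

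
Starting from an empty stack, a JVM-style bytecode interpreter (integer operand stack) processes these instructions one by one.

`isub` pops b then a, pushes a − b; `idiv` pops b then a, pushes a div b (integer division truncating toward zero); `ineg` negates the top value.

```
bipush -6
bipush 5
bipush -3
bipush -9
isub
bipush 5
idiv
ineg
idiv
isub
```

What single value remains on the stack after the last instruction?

-1

bipush -6 → [-6]
bipush 5  → [-6, 5]
bipush -3 → [-6, 5, -3]
bipush -9 → [-6, 5, -3, -9]
isub      → [-6, 5, 6]
bipush 5  → [-6, 5, 6, 5]
idiv      → [-6, 5, 1]
ineg      → [-6, 5, -1]
idiv      → [-6, -5]
isub      → [-1]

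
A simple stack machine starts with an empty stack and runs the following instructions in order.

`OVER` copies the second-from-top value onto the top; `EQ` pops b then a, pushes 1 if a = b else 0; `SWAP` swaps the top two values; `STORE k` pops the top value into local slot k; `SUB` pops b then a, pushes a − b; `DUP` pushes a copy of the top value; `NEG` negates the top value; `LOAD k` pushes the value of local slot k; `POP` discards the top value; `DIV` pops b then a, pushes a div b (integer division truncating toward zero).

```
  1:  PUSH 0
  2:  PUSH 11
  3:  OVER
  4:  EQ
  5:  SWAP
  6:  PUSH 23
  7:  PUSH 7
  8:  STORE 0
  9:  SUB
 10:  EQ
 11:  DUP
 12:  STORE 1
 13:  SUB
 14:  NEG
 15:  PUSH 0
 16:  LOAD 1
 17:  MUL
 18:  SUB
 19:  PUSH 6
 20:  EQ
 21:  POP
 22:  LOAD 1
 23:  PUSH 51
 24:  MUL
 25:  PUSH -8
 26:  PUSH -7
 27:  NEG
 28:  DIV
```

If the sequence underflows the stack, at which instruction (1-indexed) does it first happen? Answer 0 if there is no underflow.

PUSH 0  → [0]
PUSH 11 → [0, 11]
OVER    → [0, 11, 0]
EQ      → [0, 0]
SWAP    → [0, 0]
PUSH 23 → [0, 0, 23]
PUSH 7  → [0, 0, 23, 7]
STORE 0 → [0, 0, 23]
SUB     → [0, -23]
EQ      → [0]
DUP     → [0, 0]
STORE 1 → [0]
SUB  — needs 2 operands, stack has 1 → underflow

13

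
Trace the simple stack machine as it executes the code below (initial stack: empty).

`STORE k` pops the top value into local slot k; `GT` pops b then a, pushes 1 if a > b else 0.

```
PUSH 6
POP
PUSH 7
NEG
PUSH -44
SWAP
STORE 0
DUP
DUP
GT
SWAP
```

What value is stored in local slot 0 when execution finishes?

-7

PUSH 6   -> [6]
POP      -> []
PUSH 7   -> [7]
NEG      -> [-7]
PUSH -44 -> [-7, -44]
SWAP     -> [-44, -7]
STORE 0  -> [-44]
DUP      -> [-44, -44]
DUP      -> [-44, -44, -44]
GT       -> [-44, 0]
SWAP     -> [0, -44]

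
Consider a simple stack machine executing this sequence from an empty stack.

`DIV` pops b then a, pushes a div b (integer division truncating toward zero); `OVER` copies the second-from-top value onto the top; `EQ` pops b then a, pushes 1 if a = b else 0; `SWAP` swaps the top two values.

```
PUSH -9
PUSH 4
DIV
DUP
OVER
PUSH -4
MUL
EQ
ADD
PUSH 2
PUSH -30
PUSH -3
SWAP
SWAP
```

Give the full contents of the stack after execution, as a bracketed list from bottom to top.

PUSH -9  → [-9]
PUSH 4   → [-9, 4]
DIV      → [-2]
DUP      → [-2, -2]
OVER     → [-2, -2, -2]
PUSH -4  → [-2, -2, -2, -4]
MUL      → [-2, -2, 8]
EQ       → [-2, 0]
ADD      → [-2]
PUSH 2   → [-2, 2]
PUSH -30 → [-2, 2, -30]
PUSH -3  → [-2, 2, -30, -3]
SWAP     → [-2, 2, -3, -30]
SWAP     → [-2, 2, -30, -3]

[-2, 2, -30, -3]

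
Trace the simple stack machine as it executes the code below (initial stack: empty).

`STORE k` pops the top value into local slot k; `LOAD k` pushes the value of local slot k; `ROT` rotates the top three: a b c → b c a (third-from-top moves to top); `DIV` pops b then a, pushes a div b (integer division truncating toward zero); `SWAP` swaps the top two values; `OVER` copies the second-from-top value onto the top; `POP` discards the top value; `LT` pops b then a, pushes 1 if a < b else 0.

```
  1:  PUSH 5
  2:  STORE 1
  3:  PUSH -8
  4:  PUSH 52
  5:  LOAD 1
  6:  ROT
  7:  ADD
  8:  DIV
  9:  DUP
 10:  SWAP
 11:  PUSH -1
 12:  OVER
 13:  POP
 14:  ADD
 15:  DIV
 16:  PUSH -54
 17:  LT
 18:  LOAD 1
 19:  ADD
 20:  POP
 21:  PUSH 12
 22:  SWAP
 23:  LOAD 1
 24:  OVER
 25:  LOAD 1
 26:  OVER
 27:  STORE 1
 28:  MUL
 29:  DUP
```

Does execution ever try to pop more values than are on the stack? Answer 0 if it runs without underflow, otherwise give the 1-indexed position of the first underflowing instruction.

PUSH 5    [5]
STORE 1   []
PUSH -8   [-8]
PUSH 52   [-8, 52]
LOAD 1    [-8, 52, 5]
ROT       [52, 5, -8]
ADD       [52, -3]
DIV       [-17]
DUP       [-17, -17]
SWAP      [-17, -17]
PUSH -1   [-17, -17, -1]
OVER      [-17, -17, -1, -17]
POP       [-17, -17, -1]
ADD       [-17, -18]
DIV       [0]
PUSH -54  [0, -54]
LT        [0]
LOAD 1    [0, 5]
ADD       [5]
POP       []
PUSH 12   [12]
SWAP  — needs 2 operands, stack has 1 → underflow

22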